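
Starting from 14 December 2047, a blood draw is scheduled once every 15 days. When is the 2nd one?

The 2nd occurrence is 1 interval after the first: 1 × 15 = 15 days after 14 December 2047.
15 days later is 29 December 2047.

29 December 2047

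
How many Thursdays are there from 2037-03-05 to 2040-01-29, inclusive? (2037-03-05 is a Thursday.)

2037-03-05 is a Thursday; the first Thursday on or after it is 2037-03-05.
From 2037-03-05 to 2040-01-29: 301 + 365 + 365 + 29 = 1060 days (rest of 2037, 2038, 2039, to 2040-01-29 in 2040).
1060 ÷ 7 = 151 full weeks with remainder 3, so 151 more Thursdays after the first → 152.

152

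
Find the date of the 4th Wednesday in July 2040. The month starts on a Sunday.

July 2040 begins on a Sunday, so the first Wednesday is July 4 (3 days later).
The 4th Wednesday is 3 weeks later: 4 + 21 = 25.

25 July 2040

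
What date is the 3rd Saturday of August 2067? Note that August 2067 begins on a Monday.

August 2067 begins on a Monday, so the first Saturday is August 6 (5 days later).
The 3rd Saturday is 2 weeks later: 6 + 14 = 20.

2067-08-20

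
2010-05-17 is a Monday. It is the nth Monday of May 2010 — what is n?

3rd

Day 17 falls in week ⌈17/7⌉ of the month.
Days 1–7 hold the 1st Monday, 8–14 the 2nd, 15–21 the 3rd, 22–28 the 4th, 29–31 the 5th.
17 is in the range for the 3rd.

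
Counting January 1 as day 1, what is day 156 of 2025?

January has 31 days (156 − 31 = 125 remain).
February has 28 days (125 − 28 = 97 remain).
March has 31 days (97 − 31 = 66 remain).
April has 30 days (66 − 30 = 36 remain).
May has 31 days (36 − 31 = 5 remain).
5 into June → June 5.

June 5, 2025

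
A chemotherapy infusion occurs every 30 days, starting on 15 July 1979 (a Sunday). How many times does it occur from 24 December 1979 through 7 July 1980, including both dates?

Occurrences land 30·i days after 15 July 1979 for i = 0, 1, 2, …
24 December 1979 is 162 days after the start; 162 ÷ 30 = 5 remainder 12; since the remainder is 12, round up to i = 6. First occurrence in the window: #7 on 11 January 1980 (6×30 = 180 days in).
7 July 1980 is 358 days after the start; 358 ÷ 30 = 11 remainder 28. Last occurrence in the window: #12 on 9 June 1980.
Occurrences #7 through #12: 6 in total.

6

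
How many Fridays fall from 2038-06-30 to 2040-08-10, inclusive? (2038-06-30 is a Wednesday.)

2038-06-30 is a Wednesday; the first Friday on or after it is 2038-07-02 (2 days later).
From 2038-07-02 to 2040-08-10: 182 + 365 + 223 = 770 days (rest of 2038, 2039, to 2040-08-10 in 2040).
770 ÷ 7 = 110 full weeks with remainder 0, so 110 more Fridays after the first → 111.

111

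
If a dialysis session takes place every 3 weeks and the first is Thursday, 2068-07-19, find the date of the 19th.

The 19th occurrence is 18 intervals after the first: 18 × 21 = 378 days after 2068-07-19.
July has 31 days — 12 days to the end of July leaves 366.
August has 31 days (335 left).
September has 30 days (305 left).
October has 31 days (274 left).
November has 30 days (244 left).
December has 31 days (213 left).
January has 31 days (182 left).
February has 28 days (154 left).
March has 31 days (123 left).
April has 30 days (93 left).
May has 31 days (62 left).
June has 30 days (32 left).
July has 31 days (1 left).
1 day into August → 2069-08-01.

2069-08-01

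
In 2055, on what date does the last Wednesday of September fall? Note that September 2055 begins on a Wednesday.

September 2055 begins on a Wednesday, so the first Wednesday is September 1.
September 2055 has 30 days. Adding weeks: 1, 8, 15, 22, 29 — the last one ≤ 30 is the 29th.

29 September 2055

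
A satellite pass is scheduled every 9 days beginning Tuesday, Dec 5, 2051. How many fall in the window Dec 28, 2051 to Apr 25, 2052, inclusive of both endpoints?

Occurrences land 9·i days after Dec 5, 2051 for i = 0, 1, 2, …
Dec 28, 2051 is 23 days after the start; 23 ÷ 9 = 2 remainder 5; since the remainder is 5, round up to i = 3. First occurrence in the window: #4 on Jan 1, 2052 (3×9 = 27 days in).
Apr 25, 2052 is 142 days after the start; 142 ÷ 9 = 15 remainder 7. Last occurrence in the window: #16 on Apr 18, 2052.
Occurrences #4 through #16: 13 in total.

13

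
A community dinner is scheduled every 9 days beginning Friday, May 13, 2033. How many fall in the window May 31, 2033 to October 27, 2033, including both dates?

17

Occurrences land 9·i days after May 13, 2033 for i = 0, 1, 2, …
May 31, 2033 is 18 days after the start; 18 ÷ 9 = 2 remainder 0. First occurrence in the window: #3 on May 31, 2033 (2×9 = 18 days in).
October 27, 2033 is 167 days after the start; 167 ÷ 9 = 18 remainder 5. Last occurrence in the window: #19 on October 22, 2033.
Occurrences #3 through #19: 17 in total.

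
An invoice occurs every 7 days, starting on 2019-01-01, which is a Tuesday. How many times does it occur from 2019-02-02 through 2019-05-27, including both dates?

16

Occurrences land 7·i days after 2019-01-01 for i = 0, 1, 2, …
2019-02-02 is 32 days after the start; 32 ÷ 7 = 4 remainder 4; since the remainder is 4, round up to i = 5. First occurrence in the window: #6 on 2019-02-05 (5×7 = 35 days in).
2019-05-27 is 146 days after the start; 146 ÷ 7 = 20 remainder 6. Last occurrence in the window: #21 on 2019-05-21.
Occurrences #6 through #21: 16 in total.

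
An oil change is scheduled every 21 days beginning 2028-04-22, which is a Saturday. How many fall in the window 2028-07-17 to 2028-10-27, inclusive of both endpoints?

4

Occurrences land 21·i days after 2028-04-22 for i = 0, 1, 2, …
2028-07-17 is 86 days after the start; 86 ÷ 21 = 4 remainder 2; since the remainder is 2, round up to i = 5. First occurrence in the window: #6 on 2028-08-05 (5×21 = 105 days in).
2028-10-27 is 188 days after the start; 188 ÷ 21 = 8 remainder 20. Last occurrence in the window: #9 on 2028-10-07.
Occurrences #6 through #9: 4 in total.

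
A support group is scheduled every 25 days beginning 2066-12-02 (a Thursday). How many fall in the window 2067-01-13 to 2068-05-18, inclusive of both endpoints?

Occurrences land 25·i days after 2066-12-02 for i = 0, 1, 2, …
2067-01-13 is 42 days after the start; 42 ÷ 25 = 1 remainder 17; since the remainder is 17, round up to i = 2. First occurrence in the window: #3 on 2067-01-21 (2×25 = 50 days in).
2068-05-18 is 533 days after the start; 533 ÷ 25 = 21 remainder 8. Last occurrence in the window: #22 on 2068-05-10.
Occurrences #3 through #22: 20 in total.

20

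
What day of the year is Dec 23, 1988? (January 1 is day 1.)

Days in months before Dec: 31 + 29 + 31 + 30 + 31 + 30 + 31 + 31 + 30 + 31 + 30 = 335.
Plus 23 days into Dec → day 358.

358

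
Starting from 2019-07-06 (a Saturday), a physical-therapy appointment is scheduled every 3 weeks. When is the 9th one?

The 9th occurrence is 8 intervals after the first: 8 × 21 = 168 days after 2019-07-06.
July has 31 days — 25 days to the end of July leaves 143.
August has 31 days (112 left).
September has 30 days (82 left).
October has 31 days (51 left).
November has 30 days (21 left).
21 days into December → 2019-12-21.

2019-12-21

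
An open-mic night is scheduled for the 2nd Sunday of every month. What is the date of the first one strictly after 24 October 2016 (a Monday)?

October 2016 starts on a Saturday; its first Sunday is the 2nd, so the 2nd Sunday is the 9th — 9 October 2016.
That is not after 24 October 2016, so look at November 2016.
November 2016 starts on a Tuesday; its first Sunday is the 6th, so the 2nd Sunday is the 13th — 13 November 2016.

13 November 2016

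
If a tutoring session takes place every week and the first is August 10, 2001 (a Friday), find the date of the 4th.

August 31, 2001

The 4th occurrence is 3 intervals after the first: 3 × 7 = 21 days after August 10, 2001.
21 days later is August 31, 2001.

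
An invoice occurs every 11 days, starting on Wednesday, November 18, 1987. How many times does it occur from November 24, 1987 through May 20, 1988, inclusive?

Occurrences land 11·i days after November 18, 1987 for i = 0, 1, 2, …
November 24, 1987 is 6 days after the start; 6 ÷ 11 = 0 remainder 6; since the remainder is 6, round up to i = 1. First occurrence in the window: #2 on November 29, 1987 (1×11 = 11 days in).
May 20, 1988 is 184 days after the start; 184 ÷ 11 = 16 remainder 8. Last occurrence in the window: #17 on May 12, 1988.
Occurrences #2 through #17: 16 in total.

16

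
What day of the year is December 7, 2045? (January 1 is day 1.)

341

Days in months before December: 31 + 28 + 31 + 30 + 31 + 30 + 31 + 31 + 30 + 31 + 30 = 334.
Plus 7 days into December → day 341.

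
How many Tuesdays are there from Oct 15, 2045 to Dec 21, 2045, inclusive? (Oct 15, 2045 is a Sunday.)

10

Oct 15, 2045 is a Sunday; the first Tuesday on or after it is Oct 17, 2045 (2 days later).
From Oct 17, 2045 to Dec 21, 2045: 14 + 30 + 21 = 65 days (rest of Oct, Nov, Dec).
65 ÷ 7 = 9 full weeks with remainder 2, so 9 more Tuesdays after the first → 10.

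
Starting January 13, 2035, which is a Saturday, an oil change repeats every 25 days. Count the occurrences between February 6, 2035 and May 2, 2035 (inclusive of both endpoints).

4

Occurrences land 25·i days after January 13, 2035 for i = 0, 1, 2, …
February 6, 2035 is 24 days after the start; 24 ÷ 25 = 0 remainder 24; since the remainder is 24, round up to i = 1. First occurrence in the window: #2 on February 7, 2035 (1×25 = 25 days in).
May 2, 2035 is 109 days after the start; 109 ÷ 25 = 4 remainder 9. Last occurrence in the window: #5 on April 23, 2035.
Occurrences #2 through #5: 4 in total.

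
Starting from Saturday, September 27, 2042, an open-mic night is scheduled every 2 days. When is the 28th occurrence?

The 28th occurrence is 27 intervals after the first: 27 × 2 = 54 days after September 27, 2042.
September has 30 days — 3 days to the end of September leaves 51.
October has 31 days (20 left).
20 days into November → November 20, 2042.

November 20, 2042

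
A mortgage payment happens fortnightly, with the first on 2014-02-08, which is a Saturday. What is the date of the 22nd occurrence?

2014-11-29

The 22nd occurrence is 21 intervals after the first: 21 × 14 = 294 days after 2014-02-08.
February has 28 days — 20 days to the end of February leaves 274.
March has 31 days (243 left).
April has 30 days (213 left).
May has 31 days (182 left).
June has 30 days (152 left).
July has 31 days (121 left).
August has 31 days (90 left).
September has 30 days (60 left).
October has 31 days (29 left).
29 days into November → 2014-11-29.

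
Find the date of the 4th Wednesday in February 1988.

1988-02-24

February 1988 begins on a Monday, so the first Wednesday is February 3 (2 days later).
The 4th Wednesday is 3 weeks later: 3 + 21 = 24.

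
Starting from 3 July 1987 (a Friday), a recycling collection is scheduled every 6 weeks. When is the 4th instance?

6 November 1987

The 4th occurrence is 3 intervals after the first: 3 × 42 = 126 days after 3 July 1987.
July has 31 days — 28 days to the end of July leaves 98.
August has 31 days (67 left).
September has 30 days (37 left).
October has 31 days (6 left).
6 days into November → 6 November 1987.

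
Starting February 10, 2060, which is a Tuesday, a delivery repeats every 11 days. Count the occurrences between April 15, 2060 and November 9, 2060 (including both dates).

19

Occurrences land 11·i days after February 10, 2060 for i = 0, 1, 2, …
April 15, 2060 is 65 days after the start; 65 ÷ 11 = 5 remainder 10; since the remainder is 10, round up to i = 6. First occurrence in the window: #7 on April 16, 2060 (6×11 = 66 days in).
November 9, 2060 is 273 days after the start; 273 ÷ 11 = 24 remainder 9. Last occurrence in the window: #25 on October 31, 2060.
Occurrences #7 through #25: 19 in total.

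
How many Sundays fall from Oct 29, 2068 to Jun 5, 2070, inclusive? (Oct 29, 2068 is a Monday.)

Oct 29, 2068 is a Monday; the first Sunday on or after it is Nov 4, 2068 (6 days later).
From Nov 4, 2068 to Jun 5, 2070: 57 + 365 + 156 = 578 days (rest of 2068, 2069, to Jun 5, 2070 in 2070).
578 ÷ 7 = 82 full weeks with remainder 4, so 82 more Sundays after the first → 83.

83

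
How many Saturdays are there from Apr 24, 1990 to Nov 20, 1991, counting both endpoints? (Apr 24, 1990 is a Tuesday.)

Apr 24, 1990 is a Tuesday; the first Saturday on or after it is Apr 28, 1990 (4 days later).
From Apr 28, 1990 to Nov 20, 1991: 247 + 324 = 571 days (rest of 1990, to Nov 20, 1991 in 1991).
571 ÷ 7 = 81 full weeks with remainder 4, so 81 more Saturdays after the first → 82.

82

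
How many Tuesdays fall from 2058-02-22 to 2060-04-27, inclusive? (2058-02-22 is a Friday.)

114

2058-02-22 is a Friday; the first Tuesday on or after it is 2058-02-26 (4 days later).
From 2058-02-26 to 2060-04-27: 308 + 365 + 118 = 791 days (rest of 2058, 2059, to 2060-04-27 in 2060).
791 ÷ 7 = 113 full weeks with remainder 0, so 113 more Tuesdays after the first → 114.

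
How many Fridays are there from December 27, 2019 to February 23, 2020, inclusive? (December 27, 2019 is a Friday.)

9

December 27, 2019 is a Friday; the first Friday on or after it is December 27, 2019.
From December 27, 2019 to February 23, 2020: 4 + 31 + 23 = 58 days (rest of December, January, February).
58 ÷ 7 = 8 full weeks with remainder 2, so 8 more Fridays after the first → 9.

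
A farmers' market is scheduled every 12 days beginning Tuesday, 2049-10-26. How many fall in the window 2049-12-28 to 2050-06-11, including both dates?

Occurrences land 12·i days after 2049-10-26 for i = 0, 1, 2, …
2049-12-28 is 63 days after the start; 63 ÷ 12 = 5 remainder 3; since the remainder is 3, round up to i = 6. First occurrence in the window: #7 on 2050-01-06 (6×12 = 72 days in).
2050-06-11 is 228 days after the start; 228 ÷ 12 = 19 remainder 0. Last occurrence in the window: #20 on 2050-06-11.
Occurrences #7 through #20: 14 in total.

14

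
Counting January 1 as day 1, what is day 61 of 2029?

January has 31 days (61 − 31 = 30 remain).
February has 28 days (30 − 28 = 2 remain).
2 into March → March 2.

March 2, 2029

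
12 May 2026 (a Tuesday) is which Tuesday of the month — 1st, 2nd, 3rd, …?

Day 12 falls in week ⌈12/7⌉ of the month.
Days 1–7 hold the 1st Tuesday, 8–14 the 2nd, 15–21 the 3rd, 22–28 the 4th, 29–31 the 5th.
12 is in the range for the 2nd.

2nd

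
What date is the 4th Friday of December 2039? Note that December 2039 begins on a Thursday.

December 2039 begins on a Thursday, so the first Friday is December 2 (1 day later).
The 4th Friday is 3 weeks later: 2 + 21 = 23.

December 23, 2039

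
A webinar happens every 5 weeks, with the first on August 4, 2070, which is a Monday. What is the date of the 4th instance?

The 4th occurrence is 3 intervals after the first: 3 × 35 = 105 days after August 4, 2070.
August has 31 days — 27 days to the end of August leaves 78.
September has 30 days (48 left).
October has 31 days (17 left).
17 days into November → November 17, 2070.

November 17, 2070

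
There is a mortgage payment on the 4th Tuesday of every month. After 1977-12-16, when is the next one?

December 1977 starts on a Thursday; its first Tuesday is the 6th, so the 4th Tuesday is the 27th — 1977-12-27.
1977-12-27 is after 1977-12-16, so that is the next one.

1977-12-27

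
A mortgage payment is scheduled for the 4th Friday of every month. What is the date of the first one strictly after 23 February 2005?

25 February 2005

February 2005 starts on a Tuesday; its first Friday is the 4th, so the 4th Friday is the 25th — 25 February 2005.
25 February 2005 is after 23 February 2005, so that is the next one.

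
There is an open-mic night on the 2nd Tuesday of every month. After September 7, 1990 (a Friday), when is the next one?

September 1990 starts on a Saturday; its first Tuesday is the 4th, so the 2nd Tuesday is the 11th — September 11, 1990.
September 11, 1990 is after September 7, 1990, so that is the next one.

September 11, 1990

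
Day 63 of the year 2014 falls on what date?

Jan has 31 days (63 − 31 = 32 remain).
Feb has 28 days (32 − 28 = 4 remain).
4 into Mar → Mar 4.

Mar 4, 2014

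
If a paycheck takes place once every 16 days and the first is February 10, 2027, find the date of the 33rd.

The 33rd occurrence is 32 intervals after the first: 32 × 16 = 512 days after February 10, 2027.
February has 28 days — 18 days to the end of February leaves 494.
From end of February to end of 2027 is 306 days (188 left).
January has 31 days (157 left).
February has 29 days (128 left).
March has 31 days (97 left).
April has 30 days (67 left).
May has 31 days (36 left).
June has 30 days (6 left).
6 days into July → July 6, 2028.

July 6, 2028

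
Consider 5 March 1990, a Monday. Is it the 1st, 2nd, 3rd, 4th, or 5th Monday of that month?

Day 5 falls in week ⌈5/7⌉ of the month.
Days 1–7 hold the 1st Monday, 8–14 the 2nd, 15–21 the 3rd, 22–28 the 4th, 29–31 the 5th.
5 is in the range for the 1st.

1st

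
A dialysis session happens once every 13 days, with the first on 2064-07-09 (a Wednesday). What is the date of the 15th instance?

2065-01-07

The 15th occurrence is 14 intervals after the first: 14 × 13 = 182 days after 2064-07-09.
July has 31 days — 22 days to the end of July leaves 160.
August has 31 days (129 left).
September has 30 days (99 left).
October has 31 days (68 left).
November has 30 days (38 left).
December has 31 days (7 left).
7 days into January → 2065-01-07.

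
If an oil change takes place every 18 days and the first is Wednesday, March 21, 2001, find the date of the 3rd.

April 26, 2001

The 3rd occurrence is 2 intervals after the first: 2 × 18 = 36 days after March 21, 2001.
March has 31 days — 10 days to the end of March leaves 26.
26 days into April → April 26, 2001.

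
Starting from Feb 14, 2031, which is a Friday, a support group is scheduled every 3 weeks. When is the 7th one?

The 7th occurrence is 6 intervals after the first: 6 × 21 = 126 days after Feb 14, 2031.
Feb has 28 days — 14 days to the end of Feb leaves 112.
Mar has 31 days (81 left).
Apr has 30 days (51 left).
May has 31 days (20 left).
20 days into Jun → Jun 20, 2031.

Jun 20, 2031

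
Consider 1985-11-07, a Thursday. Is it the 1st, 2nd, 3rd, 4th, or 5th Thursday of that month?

1st

Day 7 falls in week ⌈7/7⌉ of the month.
Days 1–7 hold the 1st Thursday, 8–14 the 2nd, 15–21 the 3rd, 22–28 the 4th, 29–31 the 5th.
7 is in the range for the 1st.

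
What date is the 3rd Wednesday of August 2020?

19 August 2020

August 2020 begins on a Saturday, so the first Wednesday is August 5 (4 days later).
The 3rd Wednesday is 2 weeks later: 5 + 14 = 19.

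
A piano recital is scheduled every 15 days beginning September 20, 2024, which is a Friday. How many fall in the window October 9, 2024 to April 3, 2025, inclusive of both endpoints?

12

Occurrences land 15·i days after September 20, 2024 for i = 0, 1, 2, …
October 9, 2024 is 19 days after the start; 19 ÷ 15 = 1 remainder 4; since the remainder is 4, round up to i = 2. First occurrence in the window: #3 on October 20, 2024 (2×15 = 30 days in).
April 3, 2025 is 195 days after the start; 195 ÷ 15 = 13 remainder 0. Last occurrence in the window: #14 on April 3, 2025.
Occurrences #3 through #14: 12 in total.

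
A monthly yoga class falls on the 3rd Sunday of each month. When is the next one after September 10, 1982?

September 19, 1982

September 1982 starts on a Wednesday; its first Sunday is the 5th, so the 3rd Sunday is the 19th — September 19, 1982.
September 19, 1982 is after September 10, 1982, so that is the next one.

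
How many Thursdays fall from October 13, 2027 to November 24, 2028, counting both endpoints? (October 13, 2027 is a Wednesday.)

59

October 13, 2027 is a Wednesday; the first Thursday on or after it is October 14, 2027 (1 day later).
From October 14, 2027 to November 24, 2028: 78 + 329 = 407 days (rest of 2027, to November 24, 2028 in 2028).
407 ÷ 7 = 58 full weeks with remainder 1, so 58 more Thursdays after the first → 59.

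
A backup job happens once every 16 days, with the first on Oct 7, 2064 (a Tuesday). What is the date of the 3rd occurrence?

Nov 8, 2064

The 3rd occurrence is 2 intervals after the first: 2 × 16 = 32 days after Oct 7, 2064.
Oct has 31 days — 24 days to the end of Oct leaves 8.
8 days into Nov → Nov 8, 2064.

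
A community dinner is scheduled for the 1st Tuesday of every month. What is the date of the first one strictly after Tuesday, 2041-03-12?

2041-04-02

March 2041 starts on a Friday, so its 1st Tuesday is 2041-03-05 (4 days in).
That is not after 2041-03-12, so look at April 2041.
April 2041 starts on a Monday, so its 1st Tuesday is 2041-04-02 (1 day in).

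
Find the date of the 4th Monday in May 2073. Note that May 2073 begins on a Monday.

May 22, 2073

May 2073 begins on a Monday, so the first Monday is May 1.
The 4th Monday is 3 weeks later: 1 + 21 = 22.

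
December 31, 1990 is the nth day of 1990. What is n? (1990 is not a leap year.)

365

Days in months before December: 31 + 28 + 31 + 30 + 31 + 30 + 31 + 31 + 30 + 31 + 30 = 334.
Plus 31 days into December → day 365.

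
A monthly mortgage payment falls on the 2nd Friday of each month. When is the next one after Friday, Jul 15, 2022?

Jul 2022 starts on a Friday; its first Friday is the 1st, so the 2nd Friday is the 8th — Jul 8, 2022.
That is not after Jul 15, 2022, so look at Aug 2022.
Aug 2022 starts on a Monday; its first Friday is the 5th, so the 2nd Friday is the 12th — Aug 12, 2022.

Aug 12, 2022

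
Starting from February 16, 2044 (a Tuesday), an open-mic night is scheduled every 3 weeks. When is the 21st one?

April 11, 2045

The 21st occurrence is 20 intervals after the first: 20 × 21 = 420 days after February 16, 2044.
February has 29 days — 13 days to the end of February leaves 407.
From end of February to end of 2044 is 306 days (101 left).
January has 31 days (70 left).
February has 28 days (42 left).
March has 31 days (11 left).
11 days into April → April 11, 2045.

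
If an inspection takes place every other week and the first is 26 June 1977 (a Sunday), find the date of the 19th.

The 19th occurrence is 18 intervals after the first: 18 × 14 = 252 days after 26 June 1977.
June has 30 days — 4 days to the end of June leaves 248.
July has 31 days (217 left).
August has 31 days (186 left).
September has 30 days (156 left).
October has 31 days (125 left).
November has 30 days (95 left).
December has 31 days (64 left).
January has 31 days (33 left).
February has 28 days (5 left).
5 days into March → 5 March 1978.

5 March 1978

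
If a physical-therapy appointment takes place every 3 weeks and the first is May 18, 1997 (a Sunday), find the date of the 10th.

November 23, 1997

The 10th occurrence is 9 intervals after the first: 9 × 21 = 189 days after May 18, 1997.
May has 31 days — 13 days to the end of May leaves 176.
June has 30 days (146 left).
July has 31 days (115 left).
August has 31 days (84 left).
September has 30 days (54 left).
October has 31 days (23 left).
23 days into November → November 23, 1997.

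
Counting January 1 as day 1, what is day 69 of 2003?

March 10, 2003

January has 31 days (69 − 31 = 38 remain).
February has 28 days (38 − 28 = 10 remain).
10 into March → March 10.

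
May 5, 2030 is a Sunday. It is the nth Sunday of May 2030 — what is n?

1st

Day 5 falls in week ⌈5/7⌉ of the month.
Days 1–7 hold the 1st Sunday, 8–14 the 2nd, 15–21 the 3rd, 22–28 the 4th, 29–31 the 5th.
5 is in the range for the 1st.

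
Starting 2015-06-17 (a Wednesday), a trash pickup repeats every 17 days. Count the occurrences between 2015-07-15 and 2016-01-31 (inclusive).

12

Occurrences land 17·i days after 2015-06-17 for i = 0, 1, 2, …
2015-07-15 is 28 days after the start; 28 ÷ 17 = 1 remainder 11; since the remainder is 11, round up to i = 2. First occurrence in the window: #3 on 2015-07-21 (2×17 = 34 days in).
2016-01-31 is 228 days after the start; 228 ÷ 17 = 13 remainder 7. Last occurrence in the window: #14 on 2016-01-24.
Occurrences #3 through #14: 12 in total.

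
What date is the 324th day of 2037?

January has 31 days (324 − 31 = 293 remain).
February has 28 days (293 − 28 = 265 remain).
March has 31 days (265 − 31 = 234 remain).
April has 30 days (234 − 30 = 204 remain).
May has 31 days (204 − 31 = 173 remain).
June has 30 days (173 − 30 = 143 remain).
July has 31 days (143 − 31 = 112 remain).
August has 31 days (112 − 31 = 81 remain).
September has 30 days (81 − 30 = 51 remain).
October has 31 days (51 − 31 = 20 remain).
20 into November → November 20.

November 20, 2037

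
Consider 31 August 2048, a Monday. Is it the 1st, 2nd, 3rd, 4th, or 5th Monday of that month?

Day 31 falls in week ⌈31/7⌉ of the month.
Days 1–7 hold the 1st Monday, 8–14 the 2nd, 15–21 the 3rd, 22–28 the 4th, 29–31 the 5th.
31 is in the range for the 5th.

5th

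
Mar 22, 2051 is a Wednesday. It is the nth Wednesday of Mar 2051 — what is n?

Day 22 falls in week ⌈22/7⌉ of the month.
Days 1–7 hold the 1st Wednesday, 8–14 the 2nd, 15–21 the 3rd, 22–28 the 4th, 29–31 the 5th.
22 is in the range for the 4th.

4th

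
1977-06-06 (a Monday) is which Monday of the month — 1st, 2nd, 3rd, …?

1st

Day 6 falls in week ⌈6/7⌉ of the month.
Days 1–7 hold the 1st Monday, 8–14 the 2nd, 15–21 the 3rd, 22–28 the 4th, 29–31 the 5th.
6 is in the range for the 1st.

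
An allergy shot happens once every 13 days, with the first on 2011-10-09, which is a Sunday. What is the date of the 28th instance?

2012-09-24

The 28th occurrence is 27 intervals after the first: 27 × 13 = 351 days after 2011-10-09.
October has 31 days — 22 days to the end of October leaves 329.
November has 30 days (299 left).
December has 31 days (268 left).
January has 31 days (237 left).
February has 29 days (208 left).
March has 31 days (177 left).
April has 30 days (147 left).
May has 31 days (116 left).
June has 30 days (86 left).
July has 31 days (55 left).
August has 31 days (24 left).
24 days into September → 2012-09-24.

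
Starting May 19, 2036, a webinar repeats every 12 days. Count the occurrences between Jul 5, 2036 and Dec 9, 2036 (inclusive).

14

Occurrences land 12·i days after May 19, 2036 for i = 0, 1, 2, …
Jul 5, 2036 is 47 days after the start; 47 ÷ 12 = 3 remainder 11; since the remainder is 11, round up to i = 4. First occurrence in the window: #5 on Jul 6, 2036 (4×12 = 48 days in).
Dec 9, 2036 is 204 days after the start; 204 ÷ 12 = 17 remainder 0. Last occurrence in the window: #18 on Dec 9, 2036.
Occurrences #5 through #18: 14 in total.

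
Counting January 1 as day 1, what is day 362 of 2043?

Dec 28, 2043

Jan has 31 days (362 − 31 = 331 remain).
Feb has 28 days (331 − 28 = 303 remain).
Mar has 31 days (303 − 31 = 272 remain).
Apr has 30 days (272 − 30 = 242 remain).
May has 31 days (242 − 31 = 211 remain).
Jun has 30 days (211 − 30 = 181 remain).
Jul has 31 days (181 − 31 = 150 remain).
Aug has 31 days (150 − 31 = 119 remain).
Sep has 30 days (119 − 30 = 89 remain).
Oct has 31 days (89 − 31 = 58 remain).
Nov has 30 days (58 − 30 = 28 remain).
28 into Dec → Dec 28.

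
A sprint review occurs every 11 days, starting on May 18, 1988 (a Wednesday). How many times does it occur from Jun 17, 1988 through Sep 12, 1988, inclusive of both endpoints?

Occurrences land 11·i days after May 18, 1988 for i = 0, 1, 2, …
Jun 17, 1988 is 30 days after the start; 30 ÷ 11 = 2 remainder 8; since the remainder is 8, round up to i = 3. First occurrence in the window: #4 on Jun 20, 1988 (3×11 = 33 days in).
Sep 12, 1988 is 117 days after the start; 117 ÷ 11 = 10 remainder 7. Last occurrence in the window: #11 on Sep 5, 1988.
Occurrences #4 through #11: 8 in total.

8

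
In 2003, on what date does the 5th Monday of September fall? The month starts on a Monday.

September 2003 begins on a Monday, so the first Monday is September 1.
The 5th Monday is 4 weeks later: 1 + 28 = 29.

29 September 2003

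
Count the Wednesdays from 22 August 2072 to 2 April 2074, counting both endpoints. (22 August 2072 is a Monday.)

84

22 August 2072 is a Monday; the first Wednesday on or after it is 24 August 2072 (2 days later).
From 24 August 2072 to 2 April 2074: 129 + 365 + 92 = 586 days (rest of 2072, 2073, to 2 April 2074 in 2074).
586 ÷ 7 = 83 full weeks with remainder 5, so 83 more Wednesdays after the first → 84.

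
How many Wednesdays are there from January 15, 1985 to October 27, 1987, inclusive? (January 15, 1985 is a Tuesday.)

145

January 15, 1985 is a Tuesday; the first Wednesday on or after it is January 16, 1985 (1 day later).
From January 16, 1985 to October 27, 1987: 349 + 365 + 300 = 1014 days (rest of 1985, 1986, to October 27, 1987 in 1987).
1014 ÷ 7 = 144 full weeks with remainder 6, so 144 more Wednesdays after the first → 145.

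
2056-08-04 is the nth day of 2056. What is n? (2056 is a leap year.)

Days in months before August: 31 + 29 + 31 + 30 + 31 + 30 + 31 = 213.
Plus 4 days into August → day 217.

217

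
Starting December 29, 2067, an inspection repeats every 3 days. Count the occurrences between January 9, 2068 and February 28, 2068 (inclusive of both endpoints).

17

Occurrences land 3·i days after December 29, 2067 for i = 0, 1, 2, …
January 9, 2068 is 11 days after the start; 11 ÷ 3 = 3 remainder 2; since the remainder is 2, round up to i = 4. First occurrence in the window: #5 on January 10, 2068 (4×3 = 12 days in).
February 28, 2068 is 61 days after the start; 61 ÷ 3 = 20 remainder 1. Last occurrence in the window: #21 on February 27, 2068.
Occurrences #5 through #21: 17 in total.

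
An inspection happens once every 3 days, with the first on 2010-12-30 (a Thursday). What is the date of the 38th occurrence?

The 38th occurrence is 37 intervals after the first: 37 × 3 = 111 days after 2010-12-30.
December has 31 days — 1 day to the end of December leaves 110.
January has 31 days (79 left).
February has 28 days (51 left).
March has 31 days (20 left).
20 days into April → 2011-04-20.

2011-04-20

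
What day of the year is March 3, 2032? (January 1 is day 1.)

63

Days in months before March: 31 + 29 = 60.
Plus 3 days into March → day 63.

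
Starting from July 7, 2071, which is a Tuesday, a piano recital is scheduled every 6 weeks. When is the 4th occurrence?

The 4th occurrence is 3 intervals after the first: 3 × 42 = 126 days after July 7, 2071.
July has 31 days — 24 days to the end of July leaves 102.
August has 31 days (71 left).
September has 30 days (41 left).
October has 31 days (10 left).
10 days into November → November 10, 2071.

November 10, 2071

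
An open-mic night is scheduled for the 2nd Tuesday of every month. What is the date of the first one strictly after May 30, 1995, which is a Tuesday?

May 1995 starts on a Monday; its first Tuesday is the 2nd, so the 2nd Tuesday is the 9th — May 9, 1995.
That is not after May 30, 1995, so look at June 1995.
June 1995 starts on a Thursday; its first Tuesday is the 6th, so the 2nd Tuesday is the 13th — June 13, 1995.

June 13, 1995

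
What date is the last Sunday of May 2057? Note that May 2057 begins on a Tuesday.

May 27, 2057

May 2057 begins on a Tuesday, so the first Sunday is May 6 (5 days later).
May 2057 has 31 days. Adding weeks: 6, 13, 20, 27 — the last one ≤ 31 is the 27th.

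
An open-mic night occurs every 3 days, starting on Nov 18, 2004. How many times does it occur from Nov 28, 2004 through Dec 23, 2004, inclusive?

Occurrences land 3·i days after Nov 18, 2004 for i = 0, 1, 2, …
Nov 28, 2004 is 10 days after the start; 10 ÷ 3 = 3 remainder 1; since the remainder is 1, round up to i = 4. First occurrence in the window: #5 on Nov 30, 2004 (4×3 = 12 days in).
Dec 23, 2004 is 35 days after the start; 35 ÷ 3 = 11 remainder 2. Last occurrence in the window: #12 on Dec 21, 2004.
Occurrences #5 through #12: 8 in total.

8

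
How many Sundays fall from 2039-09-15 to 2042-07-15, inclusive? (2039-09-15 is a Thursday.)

148

2039-09-15 is a Thursday; the first Sunday on or after it is 2039-09-18 (3 days later).
From 2039-09-18 to 2042-07-15: 104 + 366 + 365 + 196 = 1031 days (rest of 2039, 2040, 2041, to 2042-07-15 in 2042).
1031 ÷ 7 = 147 full weeks with remainder 2, so 147 more Sundays after the first → 148.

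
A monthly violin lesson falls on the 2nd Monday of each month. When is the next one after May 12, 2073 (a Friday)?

May 2073 starts on a Monday; its first Monday is the 1st, so the 2nd Monday is the 8th — May 8, 2073.
That is not after May 12, 2073, so look at Jun 2073.
Jun 2073 starts on a Thursday; its first Monday is the 5th, so the 2nd Monday is the 12th — Jun 12, 2073.

Jun 12, 2073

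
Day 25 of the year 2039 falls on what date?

25 into January → January 25.

January 25, 2039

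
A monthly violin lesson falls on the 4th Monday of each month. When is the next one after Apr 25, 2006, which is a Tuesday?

Apr 2006 starts on a Saturday; its first Monday is the 3rd, so the 4th Monday is the 24th — Apr 24, 2006.
That is not after Apr 25, 2006, so look at May 2006.
May 2006 starts on a Monday; its first Monday is the 1st, so the 4th Monday is the 22nd — May 22, 2006.

May 22, 2006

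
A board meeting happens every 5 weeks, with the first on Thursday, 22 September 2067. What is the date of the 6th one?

15 March 2068

The 6th occurrence is 5 intervals after the first: 5 × 35 = 175 days after 22 September 2067.
September has 30 days — 8 days to the end of September leaves 167.
October has 31 days (136 left).
November has 30 days (106 left).
December has 31 days (75 left).
January has 31 days (44 left).
February has 29 days (15 left).
15 days into March → 15 March 2068.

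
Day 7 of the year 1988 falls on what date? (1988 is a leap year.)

January 7, 1988

7 into January → January 7.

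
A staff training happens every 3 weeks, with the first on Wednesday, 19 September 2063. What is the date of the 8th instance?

The 8th occurrence is 7 intervals after the first: 7 × 21 = 147 days after 19 September 2063.
September has 30 days — 11 days to the end of September leaves 136.
October has 31 days (105 left).
November has 30 days (75 left).
December has 31 days (44 left).
January has 31 days (13 left).
13 days into February → 13 February 2064.

13 February 2064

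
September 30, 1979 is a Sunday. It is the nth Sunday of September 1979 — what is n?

Day 30 falls in week ⌈30/7⌉ of the month.
Days 1–7 hold the 1st Sunday, 8–14 the 2nd, 15–21 the 3rd, 22–28 the 4th, 29–31 the 5th.
30 is in the range for the 5th.

5th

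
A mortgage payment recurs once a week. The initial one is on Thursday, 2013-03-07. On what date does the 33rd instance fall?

2013-10-17

The 33rd occurrence is 32 intervals after the first: 32 × 7 = 224 days after 2013-03-07.
March has 31 days — 24 days to the end of March leaves 200.
April has 30 days (170 left).
May has 31 days (139 left).
June has 30 days (109 left).
July has 31 days (78 left).
August has 31 days (47 left).
September has 30 days (17 left).
17 days into October → 2013-10-17.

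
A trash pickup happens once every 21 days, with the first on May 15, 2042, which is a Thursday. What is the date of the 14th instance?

Feb 12, 2043

The 14th occurrence is 13 intervals after the first: 13 × 21 = 273 days after May 15, 2042.
May has 31 days — 16 days to the end of May leaves 257.
Jun has 30 days (227 left).
Jul has 31 days (196 left).
Aug has 31 days (165 left).
Sep has 30 days (135 left).
Oct has 31 days (104 left).
Nov has 30 days (74 left).
Dec has 31 days (43 left).
Jan has 31 days (12 left).
12 days into Feb → Feb 12, 2043.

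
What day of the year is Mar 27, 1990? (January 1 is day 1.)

86

Days in months before Mar: 31 + 28 = 59.
Plus 27 days into Mar → day 86.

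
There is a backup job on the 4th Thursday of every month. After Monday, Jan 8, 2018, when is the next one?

Jan 2018 starts on a Monday; its first Thursday is the 4th, so the 4th Thursday is the 25th — Jan 25, 2018.
Jan 25, 2018 is after Jan 8, 2018, so that is the next one.

Jan 25, 2018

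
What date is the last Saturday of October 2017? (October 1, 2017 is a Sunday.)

October 28, 2017

October 2017 begins on a Sunday, so the first Saturday is October 7 (6 days later).
October 2017 has 31 days. Adding weeks: 7, 14, 21, 28 — the last one ≤ 31 is the 28th.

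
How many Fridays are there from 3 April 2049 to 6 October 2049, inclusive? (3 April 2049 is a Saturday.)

26

3 April 2049 is a Saturday; the first Friday on or after it is 9 April 2049 (6 days later).
From 9 April 2049 to 6 October 2049: 21 + 31 + 30 + 31 + 31 + 30 + 6 = 180 days (rest of April, May, June, July, August, September, October).
180 ÷ 7 = 25 full weeks with remainder 5, so 25 more Fridays after the first → 26.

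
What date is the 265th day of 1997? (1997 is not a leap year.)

22 September 1997

January has 31 days (265 − 31 = 234 remain).
February has 28 days (234 − 28 = 206 remain).
March has 31 days (206 − 31 = 175 remain).
April has 30 days (175 − 30 = 145 remain).
May has 31 days (145 − 31 = 114 remain).
June has 30 days (114 − 30 = 84 remain).
July has 31 days (84 − 31 = 53 remain).
August has 31 days (53 − 31 = 22 remain).
22 into September → September 22.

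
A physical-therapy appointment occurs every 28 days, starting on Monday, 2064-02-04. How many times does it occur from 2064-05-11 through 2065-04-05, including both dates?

12

Occurrences land 28·i days after 2064-02-04 for i = 0, 1, 2, …
2064-05-11 is 97 days after the start; 97 ÷ 28 = 3 remainder 13; since the remainder is 13, round up to i = 4. First occurrence in the window: #5 on 2064-05-26 (4×28 = 112 days in).
2065-04-05 is 426 days after the start; 426 ÷ 28 = 15 remainder 6. Last occurrence in the window: #16 on 2065-03-30.
Occurrences #5 through #16: 12 in total.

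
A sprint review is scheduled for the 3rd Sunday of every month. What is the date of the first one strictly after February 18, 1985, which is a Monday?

March 17, 1985

February 1985 starts on a Friday; its first Sunday is the 3rd, so the 3rd Sunday is the 17th — February 17, 1985.
That is not after February 18, 1985, so look at March 1985.
March 1985 starts on a Friday; its first Sunday is the 3rd, so the 3rd Sunday is the 17th — March 17, 1985.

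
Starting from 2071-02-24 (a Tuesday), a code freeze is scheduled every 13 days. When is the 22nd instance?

The 22nd occurrence is 21 intervals after the first: 21 × 13 = 273 days after 2071-02-24.
February has 28 days — 4 days to the end of February leaves 269.
March has 31 days (238 left).
April has 30 days (208 left).
May has 31 days (177 left).
June has 30 days (147 left).
July has 31 days (116 left).
August has 31 days (85 left).
September has 30 days (55 left).
October has 31 days (24 left).
24 days into November → 2071-11-24.

2071-11-24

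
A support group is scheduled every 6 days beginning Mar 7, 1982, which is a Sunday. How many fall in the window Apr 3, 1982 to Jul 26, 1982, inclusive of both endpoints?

19

Occurrences land 6·i days after Mar 7, 1982 for i = 0, 1, 2, …
Apr 3, 1982 is 27 days after the start; 27 ÷ 6 = 4 remainder 3; since the remainder is 3, round up to i = 5. First occurrence in the window: #6 on Apr 6, 1982 (5×6 = 30 days in).
Jul 26, 1982 is 141 days after the start; 141 ÷ 6 = 23 remainder 3. Last occurrence in the window: #24 on Jul 23, 1982.
Occurrences #6 through #24: 19 in total.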